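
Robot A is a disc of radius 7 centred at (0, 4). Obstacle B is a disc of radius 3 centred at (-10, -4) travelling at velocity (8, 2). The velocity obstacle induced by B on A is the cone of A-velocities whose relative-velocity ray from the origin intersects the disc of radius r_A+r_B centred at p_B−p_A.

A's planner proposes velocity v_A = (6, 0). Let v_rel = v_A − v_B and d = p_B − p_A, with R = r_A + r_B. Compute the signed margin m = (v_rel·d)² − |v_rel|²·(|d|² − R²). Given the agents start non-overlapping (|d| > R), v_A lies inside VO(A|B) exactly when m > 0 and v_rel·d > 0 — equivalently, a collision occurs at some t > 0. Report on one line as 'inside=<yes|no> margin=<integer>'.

d = (-10, -8),  |d|² = 164;  R = 7+3 = 10,  c = 164−10² = 64
v_rel = (-2, -2),  |v_rel|² = 8;  v_rel·d = (-2)·(-10) + (-2)·(-8) = 36
8·t² − 72·t + 64 = 0  ⇒  m = 36² − 8·64 = 784
m = 784 > 0,  v_rel·d = 36 > 0  ⇒  inside

inside=yes margin=784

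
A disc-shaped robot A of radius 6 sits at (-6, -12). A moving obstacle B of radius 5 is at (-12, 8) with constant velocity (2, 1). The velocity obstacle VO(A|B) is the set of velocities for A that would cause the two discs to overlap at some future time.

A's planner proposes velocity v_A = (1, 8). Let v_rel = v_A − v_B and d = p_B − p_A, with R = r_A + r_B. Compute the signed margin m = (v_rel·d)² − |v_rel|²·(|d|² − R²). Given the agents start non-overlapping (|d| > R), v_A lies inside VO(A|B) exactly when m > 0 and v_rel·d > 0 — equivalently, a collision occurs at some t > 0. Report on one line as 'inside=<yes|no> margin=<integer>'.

d = (-6, 20),  |d|² = 436;  R = 6+5 = 11,  c = 436−11² = 315
v_rel = (-1, 7),  |v_rel|² = 50;  v_rel·d = (-1)·(-6) + (7)·(20) = 146
50·t² − 292·t + 315 = 0  ⇒  m = 146² − 50·315 = 5566
m = 5566 > 0,  v_rel·d = 146 > 0  ⇒  inside

inside=yes margin=5566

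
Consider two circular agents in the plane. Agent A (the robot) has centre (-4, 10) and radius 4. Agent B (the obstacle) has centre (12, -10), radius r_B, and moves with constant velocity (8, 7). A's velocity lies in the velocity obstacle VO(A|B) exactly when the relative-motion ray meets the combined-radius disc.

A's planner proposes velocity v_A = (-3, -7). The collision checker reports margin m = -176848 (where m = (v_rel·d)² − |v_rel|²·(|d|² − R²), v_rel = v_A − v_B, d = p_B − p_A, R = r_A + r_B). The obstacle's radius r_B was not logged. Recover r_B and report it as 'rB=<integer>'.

m = -176848
d = (16, -20);  v_rel = (-11, -14),  |v_rel|² = 317
v_rel×d = (-11)·(-20) − (-14)·(16) = 444
since m = R²·317 − 444²:  R² = (197136 + -176848) / 317 = 64
R = √64 = 8  ⇒  r_B = 8 − 4 = 4

rB=4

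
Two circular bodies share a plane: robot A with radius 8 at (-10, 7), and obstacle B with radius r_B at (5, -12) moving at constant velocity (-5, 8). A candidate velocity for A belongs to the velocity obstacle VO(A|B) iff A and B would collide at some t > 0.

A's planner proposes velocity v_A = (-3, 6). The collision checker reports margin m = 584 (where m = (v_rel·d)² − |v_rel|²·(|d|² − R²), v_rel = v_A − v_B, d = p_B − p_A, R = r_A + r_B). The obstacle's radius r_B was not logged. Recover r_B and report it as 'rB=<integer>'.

m = 584
d = (15, -19);  v_rel = (2, -2),  |v_rel|² = 8
v_rel×d = (2)·(-19) − (-2)·(15) = -8
since m = R²·8 − (-8)²:  R² = (64 + 584) / 8 = 81
R = √81 = 9  ⇒  r_B = 9 − 8 = 1

rB=1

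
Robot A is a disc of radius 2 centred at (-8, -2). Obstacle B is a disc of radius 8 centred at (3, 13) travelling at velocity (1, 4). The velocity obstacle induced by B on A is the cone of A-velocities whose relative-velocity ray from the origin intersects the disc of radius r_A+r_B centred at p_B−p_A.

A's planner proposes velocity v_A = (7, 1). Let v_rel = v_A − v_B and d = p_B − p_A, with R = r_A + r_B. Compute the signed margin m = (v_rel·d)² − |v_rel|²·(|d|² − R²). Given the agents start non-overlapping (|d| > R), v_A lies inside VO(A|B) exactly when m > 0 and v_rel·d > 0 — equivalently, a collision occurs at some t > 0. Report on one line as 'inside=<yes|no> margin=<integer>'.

d = (11, 15),  |d|² = 346;  R = 2+8 = 10,  c = 346−10² = 246
v_rel = (6, -3),  |v_rel|² = 45;  v_rel·d = (6)·(11) + (-3)·(15) = 21
45·t² − 42·t + 246 = 0  ⇒  m = 21² − 45·246 = -10629
m = -10629 < 0,  v_rel·d = 21 > 0  ⇒  outside

inside=no margin=-10629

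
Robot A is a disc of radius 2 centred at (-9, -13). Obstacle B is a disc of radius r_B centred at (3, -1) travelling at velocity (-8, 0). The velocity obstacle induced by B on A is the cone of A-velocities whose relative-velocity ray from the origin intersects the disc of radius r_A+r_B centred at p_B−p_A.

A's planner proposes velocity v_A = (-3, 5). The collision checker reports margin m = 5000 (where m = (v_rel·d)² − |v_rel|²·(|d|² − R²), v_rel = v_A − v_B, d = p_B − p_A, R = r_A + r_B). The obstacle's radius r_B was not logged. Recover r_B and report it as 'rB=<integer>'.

m = 5000
d = (12, 12);  v_rel = (5, 5),  |v_rel|² = 50
v_rel×d = (5)·(12) − (5)·(12) = 0
since m = R²·50 − 0²:  R² = (0 + 5000) / 50 = 100
R = √100 = 10  ⇒  r_B = 10 − 2 = 8

rB=8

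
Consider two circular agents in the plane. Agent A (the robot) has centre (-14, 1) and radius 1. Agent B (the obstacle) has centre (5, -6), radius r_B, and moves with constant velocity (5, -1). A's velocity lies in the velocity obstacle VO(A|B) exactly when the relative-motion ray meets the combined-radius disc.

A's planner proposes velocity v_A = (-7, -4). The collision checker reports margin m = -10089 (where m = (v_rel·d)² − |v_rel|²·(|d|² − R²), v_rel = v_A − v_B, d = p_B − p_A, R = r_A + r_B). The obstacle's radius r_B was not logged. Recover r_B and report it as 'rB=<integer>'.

m = -10089
d = (19, -7);  v_rel = (-12, -3),  |v_rel|² = 153
v_rel×d = (-12)·(-7) − (-3)·(19) = 141
since m = R²·153 − 141²:  R² = (19881 + -10089) / 153 = 64
R = √64 = 8  ⇒  r_B = 8 − 1 = 7

rB=7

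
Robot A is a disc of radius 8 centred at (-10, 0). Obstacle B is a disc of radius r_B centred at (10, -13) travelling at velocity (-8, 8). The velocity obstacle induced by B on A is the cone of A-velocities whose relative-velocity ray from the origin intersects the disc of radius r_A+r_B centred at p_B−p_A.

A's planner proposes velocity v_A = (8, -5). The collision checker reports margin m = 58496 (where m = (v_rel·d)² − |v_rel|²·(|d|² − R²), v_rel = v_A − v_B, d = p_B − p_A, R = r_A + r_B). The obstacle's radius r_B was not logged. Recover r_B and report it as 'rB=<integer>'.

m = 58496
d = (20, -13);  v_rel = (16, -13),  |v_rel|² = 425
v_rel×d = (16)·(-13) − (-13)·(20) = 52
since m = R²·425 − 52²:  R² = (2704 + 58496) / 425 = 144
R = √144 = 12  ⇒  r_B = 12 − 8 = 4

rB=4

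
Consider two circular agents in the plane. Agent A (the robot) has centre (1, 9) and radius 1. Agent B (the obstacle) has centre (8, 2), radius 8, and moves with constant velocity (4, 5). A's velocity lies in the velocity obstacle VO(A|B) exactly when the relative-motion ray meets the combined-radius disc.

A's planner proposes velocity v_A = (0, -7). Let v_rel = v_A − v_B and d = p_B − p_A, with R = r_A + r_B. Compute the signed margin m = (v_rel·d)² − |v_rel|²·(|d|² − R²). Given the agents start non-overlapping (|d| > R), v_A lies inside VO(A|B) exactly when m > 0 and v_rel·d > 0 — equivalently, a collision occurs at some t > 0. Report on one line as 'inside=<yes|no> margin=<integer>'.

d = (7, -7),  |d|² = 98;  R = 1+8 = 9,  c = 98−9² = 17
v_rel = (-4, -12),  |v_rel|² = 160;  v_rel·d = (-4)·(7) + (-12)·(-7) = 56
160·t² − 112·t + 17 = 0  ⇒  m = 56² − 160·17 = 416
m = 416 > 0,  v_rel·d = 56 > 0  ⇒  inside

inside=yes margin=416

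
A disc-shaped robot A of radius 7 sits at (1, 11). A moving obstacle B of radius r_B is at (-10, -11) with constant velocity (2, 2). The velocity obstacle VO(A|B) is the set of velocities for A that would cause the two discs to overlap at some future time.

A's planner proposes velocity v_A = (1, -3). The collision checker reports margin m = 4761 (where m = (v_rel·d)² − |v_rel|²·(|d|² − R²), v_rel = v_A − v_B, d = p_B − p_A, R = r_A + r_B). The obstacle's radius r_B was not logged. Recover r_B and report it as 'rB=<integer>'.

m = 4761
d = (-11, -22);  v_rel = (-1, -5),  |v_rel|² = 26
v_rel×d = (-1)·(-22) − (-5)·(-11) = -33
since m = R²·26 − (-33)²:  R² = (1089 + 4761) / 26 = 225
R = √225 = 15  ⇒  r_B = 15 − 7 = 8

rB=8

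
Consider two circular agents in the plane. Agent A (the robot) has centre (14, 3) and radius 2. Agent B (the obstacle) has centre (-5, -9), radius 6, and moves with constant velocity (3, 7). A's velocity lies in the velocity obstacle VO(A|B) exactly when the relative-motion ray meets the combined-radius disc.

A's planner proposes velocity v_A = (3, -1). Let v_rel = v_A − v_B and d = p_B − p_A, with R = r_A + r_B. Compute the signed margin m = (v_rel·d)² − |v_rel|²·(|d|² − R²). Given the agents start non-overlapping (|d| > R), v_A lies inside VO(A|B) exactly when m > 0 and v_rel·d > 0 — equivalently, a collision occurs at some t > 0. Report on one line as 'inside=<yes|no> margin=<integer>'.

d = (-19, -12),  |d|² = 505;  R = 2+6 = 8,  c = 505−8² = 441
v_rel = (0, -8),  |v_rel|² = 64;  v_rel·d = (0)·(-19) + (-8)·(-12) = 96
64·t² − 192·t + 441 = 0  ⇒  m = 96² − 64·441 = -19008
m = -19008 < 0,  v_rel·d = 96 > 0  ⇒  outside

inside=no margin=-19008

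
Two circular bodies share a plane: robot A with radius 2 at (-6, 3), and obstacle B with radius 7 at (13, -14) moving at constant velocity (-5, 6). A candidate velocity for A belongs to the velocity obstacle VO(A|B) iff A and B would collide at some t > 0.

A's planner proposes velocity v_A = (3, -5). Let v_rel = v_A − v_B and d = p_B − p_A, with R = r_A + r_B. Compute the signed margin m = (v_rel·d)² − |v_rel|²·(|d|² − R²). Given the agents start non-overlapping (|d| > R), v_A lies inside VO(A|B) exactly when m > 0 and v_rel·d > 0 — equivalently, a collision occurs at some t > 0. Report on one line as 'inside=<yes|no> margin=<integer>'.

d = (19, -17),  |d|² = 650;  R = 2+7 = 9,  c = 650−9² = 569
v_rel = (8, -11),  |v_rel|² = 185;  v_rel·d = (8)·(19) + (-11)·(-17) = 339
185·t² − 678·t + 569 = 0  ⇒  m = 339² − 185·569 = 9656
m = 9656 > 0,  v_rel·d = 339 > 0  ⇒  inside

inside=yes margin=9656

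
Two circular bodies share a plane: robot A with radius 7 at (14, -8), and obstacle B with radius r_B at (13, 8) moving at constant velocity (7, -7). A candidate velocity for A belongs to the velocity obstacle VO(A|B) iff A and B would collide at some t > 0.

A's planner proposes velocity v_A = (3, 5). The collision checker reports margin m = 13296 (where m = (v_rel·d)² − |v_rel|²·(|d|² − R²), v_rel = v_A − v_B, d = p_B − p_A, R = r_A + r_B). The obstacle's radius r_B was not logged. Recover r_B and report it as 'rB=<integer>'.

m = 13296
d = (-1, 16);  v_rel = (-4, 12),  |v_rel|² = 160
v_rel×d = (-4)·(16) − (12)·(-1) = -52
since m = R²·160 − (-52)²:  R² = (2704 + 13296) / 160 = 100
R = √100 = 10  ⇒  r_B = 10 − 7 = 3

rB=3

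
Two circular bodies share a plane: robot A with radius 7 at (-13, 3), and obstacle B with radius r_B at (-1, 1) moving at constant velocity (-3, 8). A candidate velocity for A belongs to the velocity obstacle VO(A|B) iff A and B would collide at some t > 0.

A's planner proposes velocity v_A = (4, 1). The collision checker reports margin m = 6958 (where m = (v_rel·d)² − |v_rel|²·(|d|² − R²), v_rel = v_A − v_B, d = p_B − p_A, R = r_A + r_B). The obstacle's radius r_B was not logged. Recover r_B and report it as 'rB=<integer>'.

m = 6958
d = (12, -2);  v_rel = (7, -7),  |v_rel|² = 98
v_rel×d = (7)·(-2) − (-7)·(12) = 70
since m = R²·98 − 70²:  R² = (4900 + 6958) / 98 = 121
R = √121 = 11  ⇒  r_B = 11 − 7 = 4

rB=4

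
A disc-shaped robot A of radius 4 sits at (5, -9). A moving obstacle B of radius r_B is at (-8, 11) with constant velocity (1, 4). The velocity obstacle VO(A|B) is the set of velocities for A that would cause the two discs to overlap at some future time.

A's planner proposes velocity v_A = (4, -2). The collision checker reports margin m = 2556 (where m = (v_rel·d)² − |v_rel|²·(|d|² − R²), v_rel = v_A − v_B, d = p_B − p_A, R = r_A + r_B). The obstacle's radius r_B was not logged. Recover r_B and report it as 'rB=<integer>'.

m = 2556
d = (-13, 20);  v_rel = (3, -6),  |v_rel|² = 45
v_rel×d = (3)·(20) − (-6)·(-13) = -18
since m = R²·45 − (-18)²:  R² = (324 + 2556) / 45 = 64
R = √64 = 8  ⇒  r_B = 8 − 4 = 4

rB=4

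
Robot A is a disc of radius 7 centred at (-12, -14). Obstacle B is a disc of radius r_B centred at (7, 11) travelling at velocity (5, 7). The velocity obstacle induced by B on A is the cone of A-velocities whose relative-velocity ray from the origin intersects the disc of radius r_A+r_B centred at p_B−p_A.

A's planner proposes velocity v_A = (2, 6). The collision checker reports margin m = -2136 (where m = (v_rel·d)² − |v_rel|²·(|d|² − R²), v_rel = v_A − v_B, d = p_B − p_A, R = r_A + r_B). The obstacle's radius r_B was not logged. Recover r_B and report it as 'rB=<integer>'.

m = -2136
d = (19, 25);  v_rel = (-3, -1),  |v_rel|² = 10
v_rel×d = (-3)·(25) − (-1)·(19) = -56
since m = R²·10 − (-56)²:  R² = (3136 + -2136) / 10 = 100
R = √100 = 10  ⇒  r_B = 10 − 7 = 3

rB=3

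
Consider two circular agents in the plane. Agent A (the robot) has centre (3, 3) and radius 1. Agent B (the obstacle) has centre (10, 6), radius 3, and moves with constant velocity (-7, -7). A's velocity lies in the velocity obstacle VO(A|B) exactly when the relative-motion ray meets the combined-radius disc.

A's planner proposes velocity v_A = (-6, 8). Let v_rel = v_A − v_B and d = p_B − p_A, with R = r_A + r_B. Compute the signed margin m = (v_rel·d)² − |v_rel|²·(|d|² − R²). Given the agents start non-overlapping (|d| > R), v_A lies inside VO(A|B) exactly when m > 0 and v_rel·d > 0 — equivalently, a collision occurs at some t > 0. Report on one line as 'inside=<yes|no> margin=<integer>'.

d = (7, 3),  |d|² = 58;  R = 1+3 = 4,  c = 58−4² = 42
v_rel = (1, 15),  |v_rel|² = 226;  v_rel·d = (1)·(7) + (15)·(3) = 52
226·t² − 104·t + 42 = 0  ⇒  m = 52² − 226·42 = -6788
m = -6788 < 0,  v_rel·d = 52 > 0  ⇒  outside

inside=no margin=-6788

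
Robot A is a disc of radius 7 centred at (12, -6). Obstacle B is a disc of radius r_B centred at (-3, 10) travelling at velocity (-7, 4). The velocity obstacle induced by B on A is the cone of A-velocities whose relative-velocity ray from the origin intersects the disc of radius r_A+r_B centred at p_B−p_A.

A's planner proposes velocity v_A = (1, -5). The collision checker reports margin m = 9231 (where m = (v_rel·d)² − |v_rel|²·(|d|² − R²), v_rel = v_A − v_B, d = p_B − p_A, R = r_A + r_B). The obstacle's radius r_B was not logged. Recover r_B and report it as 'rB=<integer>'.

m = 9231
d = (-15, 16);  v_rel = (8, -9),  |v_rel|² = 145
v_rel×d = (8)·(16) − (-9)·(-15) = -7
since m = R²·145 − (-7)²:  R² = (49 + 9231) / 145 = 64
R = √64 = 8  ⇒  r_B = 8 − 7 = 1

rB=1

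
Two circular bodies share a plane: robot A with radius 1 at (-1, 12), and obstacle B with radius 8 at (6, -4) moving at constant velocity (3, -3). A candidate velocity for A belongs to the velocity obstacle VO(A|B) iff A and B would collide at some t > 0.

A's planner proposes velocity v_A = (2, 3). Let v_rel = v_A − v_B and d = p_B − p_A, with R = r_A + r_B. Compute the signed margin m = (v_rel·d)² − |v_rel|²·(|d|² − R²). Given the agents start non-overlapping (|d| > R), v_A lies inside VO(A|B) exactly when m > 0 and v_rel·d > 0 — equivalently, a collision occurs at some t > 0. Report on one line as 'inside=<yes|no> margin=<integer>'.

d = (7, -16),  |d|² = 305;  R = 1+8 = 9,  c = 305−9² = 224
v_rel = (-1, 6),  |v_rel|² = 37;  v_rel·d = (-1)·(7) + (6)·(-16) = -103
37·t² + 206·t + 224 = 0  ⇒  m = (-103)² − 37·224 = 2321
m = 2321 > 0,  v_rel·d = -103 < 0  ⇒  outside

inside=no margin=2321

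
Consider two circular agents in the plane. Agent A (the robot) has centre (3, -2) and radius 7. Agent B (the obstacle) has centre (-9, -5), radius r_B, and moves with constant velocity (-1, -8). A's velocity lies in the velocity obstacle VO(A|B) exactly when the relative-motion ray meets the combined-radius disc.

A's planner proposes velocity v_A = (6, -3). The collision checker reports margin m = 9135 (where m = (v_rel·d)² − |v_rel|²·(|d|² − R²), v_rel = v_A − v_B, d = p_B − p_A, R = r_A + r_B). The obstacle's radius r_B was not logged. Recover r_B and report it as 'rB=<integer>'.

m = 9135
d = (-12, -3);  v_rel = (7, 5),  |v_rel|² = 74
v_rel×d = (7)·(-3) − (5)·(-12) = 39
since m = R²·74 − 39²:  R² = (1521 + 9135) / 74 = 144
R = √144 = 12  ⇒  r_B = 12 − 7 = 5

rB=5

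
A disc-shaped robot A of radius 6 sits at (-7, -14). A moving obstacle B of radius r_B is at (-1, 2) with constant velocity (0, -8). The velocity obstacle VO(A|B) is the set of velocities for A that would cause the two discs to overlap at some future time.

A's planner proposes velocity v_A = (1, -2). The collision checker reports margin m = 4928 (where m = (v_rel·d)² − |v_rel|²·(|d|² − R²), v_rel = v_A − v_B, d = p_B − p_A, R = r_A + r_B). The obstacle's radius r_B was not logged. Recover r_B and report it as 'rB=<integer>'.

m = 4928
d = (6, 16);  v_rel = (1, 6),  |v_rel|² = 37
v_rel×d = (1)·(16) − (6)·(6) = -20
since m = R²·37 − (-20)²:  R² = (400 + 4928) / 37 = 144
R = √144 = 12  ⇒  r_B = 12 − 6 = 6

rB=6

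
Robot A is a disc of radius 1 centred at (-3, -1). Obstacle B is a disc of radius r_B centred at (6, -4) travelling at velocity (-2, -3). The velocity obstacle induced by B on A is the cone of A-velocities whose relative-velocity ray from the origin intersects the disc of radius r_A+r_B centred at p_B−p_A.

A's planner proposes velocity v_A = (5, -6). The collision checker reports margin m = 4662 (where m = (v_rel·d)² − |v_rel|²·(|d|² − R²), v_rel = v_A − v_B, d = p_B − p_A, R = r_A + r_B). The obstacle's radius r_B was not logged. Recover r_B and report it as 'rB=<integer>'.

m = 4662
d = (9, -3);  v_rel = (7, -3),  |v_rel|² = 58
v_rel×d = (7)·(-3) − (-3)·(9) = 6
since m = R²·58 − 6²:  R² = (36 + 4662) / 58 = 81
R = √81 = 9  ⇒  r_B = 9 − 1 = 8

rB=8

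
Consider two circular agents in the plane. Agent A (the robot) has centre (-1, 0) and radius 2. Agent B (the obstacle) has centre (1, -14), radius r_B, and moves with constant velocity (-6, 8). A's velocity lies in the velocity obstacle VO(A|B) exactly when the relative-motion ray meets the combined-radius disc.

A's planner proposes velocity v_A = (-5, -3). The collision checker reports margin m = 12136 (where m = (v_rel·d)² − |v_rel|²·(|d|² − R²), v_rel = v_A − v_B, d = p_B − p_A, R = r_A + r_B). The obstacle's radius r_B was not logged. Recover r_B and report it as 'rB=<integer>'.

m = 12136
d = (2, -14);  v_rel = (1, -11),  |v_rel|² = 122
v_rel×d = (1)·(-14) − (-11)·(2) = 8
since m = R²·122 − 8²:  R² = (64 + 12136) / 122 = 100
R = √100 = 10  ⇒  r_B = 10 − 2 = 8

rB=8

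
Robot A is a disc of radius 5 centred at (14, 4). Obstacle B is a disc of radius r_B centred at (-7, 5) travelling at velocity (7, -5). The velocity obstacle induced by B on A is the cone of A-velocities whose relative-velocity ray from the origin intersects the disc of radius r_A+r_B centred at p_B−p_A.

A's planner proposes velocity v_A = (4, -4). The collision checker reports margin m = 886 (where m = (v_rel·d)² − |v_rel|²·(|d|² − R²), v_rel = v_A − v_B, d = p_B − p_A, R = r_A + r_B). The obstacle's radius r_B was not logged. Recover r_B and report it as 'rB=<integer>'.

m = 886
d = (-21, 1);  v_rel = (-3, 1),  |v_rel|² = 10
v_rel×d = (-3)·(1) − (1)·(-21) = 18
since m = R²·10 − 18²:  R² = (324 + 886) / 10 = 121
R = √121 = 11  ⇒  r_B = 11 − 5 = 6

rB=6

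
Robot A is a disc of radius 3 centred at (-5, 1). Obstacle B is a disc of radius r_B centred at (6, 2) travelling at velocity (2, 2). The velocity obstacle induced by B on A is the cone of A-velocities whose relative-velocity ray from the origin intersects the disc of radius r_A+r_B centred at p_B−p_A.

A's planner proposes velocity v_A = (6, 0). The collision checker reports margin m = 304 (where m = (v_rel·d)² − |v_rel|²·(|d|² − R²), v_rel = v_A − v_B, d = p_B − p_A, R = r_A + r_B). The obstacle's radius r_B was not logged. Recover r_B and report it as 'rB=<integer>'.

m = 304
d = (11, 1);  v_rel = (4, -2),  |v_rel|² = 20
v_rel×d = (4)·(1) − (-2)·(11) = 26
since m = R²·20 − 26²:  R² = (676 + 304) / 20 = 49
R = √49 = 7  ⇒  r_B = 7 − 3 = 4

rB=4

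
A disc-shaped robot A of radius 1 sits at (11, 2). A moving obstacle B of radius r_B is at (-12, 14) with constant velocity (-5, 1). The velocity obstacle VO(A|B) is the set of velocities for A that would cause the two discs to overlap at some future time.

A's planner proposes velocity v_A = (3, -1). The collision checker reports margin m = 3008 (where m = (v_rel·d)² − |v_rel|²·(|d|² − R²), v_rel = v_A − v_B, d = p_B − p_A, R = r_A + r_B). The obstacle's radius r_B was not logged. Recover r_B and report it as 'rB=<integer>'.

m = 3008
d = (-23, 12);  v_rel = (8, -2),  |v_rel|² = 68
v_rel×d = (8)·(12) − (-2)·(-23) = 50
since m = R²·68 − 50²:  R² = (2500 + 3008) / 68 = 81
R = √81 = 9  ⇒  r_B = 9 − 1 = 8

rB=8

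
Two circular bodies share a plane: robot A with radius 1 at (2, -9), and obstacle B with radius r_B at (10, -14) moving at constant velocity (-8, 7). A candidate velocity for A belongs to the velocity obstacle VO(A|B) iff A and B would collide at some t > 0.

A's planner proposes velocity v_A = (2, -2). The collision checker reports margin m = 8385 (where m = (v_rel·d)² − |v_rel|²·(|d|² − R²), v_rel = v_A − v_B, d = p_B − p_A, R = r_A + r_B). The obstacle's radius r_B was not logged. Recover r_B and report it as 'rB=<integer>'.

m = 8385
d = (8, -5);  v_rel = (10, -9),  |v_rel|² = 181
v_rel×d = (10)·(-5) − (-9)·(8) = 22
since m = R²·181 − 22²:  R² = (484 + 8385) / 181 = 49
R = √49 = 7  ⇒  r_B = 7 − 1 = 6

rB=6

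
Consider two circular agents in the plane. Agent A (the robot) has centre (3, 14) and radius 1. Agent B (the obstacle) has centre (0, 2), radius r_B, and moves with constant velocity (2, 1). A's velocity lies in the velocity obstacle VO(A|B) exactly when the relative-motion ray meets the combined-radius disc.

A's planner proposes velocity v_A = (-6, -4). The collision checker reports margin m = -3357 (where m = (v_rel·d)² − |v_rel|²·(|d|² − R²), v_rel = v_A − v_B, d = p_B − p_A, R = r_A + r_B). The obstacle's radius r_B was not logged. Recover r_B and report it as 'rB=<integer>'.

m = -3357
d = (-3, -12);  v_rel = (-8, -5),  |v_rel|² = 89
v_rel×d = (-8)·(-12) − (-5)·(-3) = 81
since m = R²·89 − 81²:  R² = (6561 + -3357) / 89 = 36
R = √36 = 6  ⇒  r_B = 6 − 1 = 5

rB=5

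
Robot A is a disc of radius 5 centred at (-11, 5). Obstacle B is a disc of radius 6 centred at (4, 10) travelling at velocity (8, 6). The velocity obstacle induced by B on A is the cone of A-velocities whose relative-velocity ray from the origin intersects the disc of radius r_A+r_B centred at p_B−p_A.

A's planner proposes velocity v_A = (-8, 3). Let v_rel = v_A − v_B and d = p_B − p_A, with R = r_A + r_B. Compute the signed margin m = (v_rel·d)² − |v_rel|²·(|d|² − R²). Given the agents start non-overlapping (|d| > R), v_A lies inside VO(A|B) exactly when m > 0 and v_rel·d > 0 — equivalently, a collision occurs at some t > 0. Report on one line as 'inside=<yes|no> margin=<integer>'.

d = (15, 5),  |d|² = 250;  R = 5+6 = 11,  c = 250−11² = 129
v_rel = (-16, -3),  |v_rel|² = 265;  v_rel·d = (-16)·(15) + (-3)·(5) = -255
265·t² + 510·t + 129 = 0  ⇒  m = (-255)² − 265·129 = 30840
m = 30840 > 0,  v_rel·d = -255 < 0  ⇒  outside

inside=no margin=30840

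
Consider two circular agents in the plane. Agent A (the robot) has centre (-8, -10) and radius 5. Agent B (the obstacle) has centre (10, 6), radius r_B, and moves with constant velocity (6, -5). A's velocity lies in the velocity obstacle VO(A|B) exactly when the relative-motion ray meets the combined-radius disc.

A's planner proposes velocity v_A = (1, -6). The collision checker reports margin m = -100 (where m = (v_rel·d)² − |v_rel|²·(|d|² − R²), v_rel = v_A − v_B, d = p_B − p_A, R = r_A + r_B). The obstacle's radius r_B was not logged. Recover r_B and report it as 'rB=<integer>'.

m = -100
d = (18, 16);  v_rel = (-5, -1),  |v_rel|² = 26
v_rel×d = (-5)·(16) − (-1)·(18) = -62
since m = R²·26 − (-62)²:  R² = (3844 + -100) / 26 = 144
R = √144 = 12  ⇒  r_B = 12 − 5 = 7

rB=7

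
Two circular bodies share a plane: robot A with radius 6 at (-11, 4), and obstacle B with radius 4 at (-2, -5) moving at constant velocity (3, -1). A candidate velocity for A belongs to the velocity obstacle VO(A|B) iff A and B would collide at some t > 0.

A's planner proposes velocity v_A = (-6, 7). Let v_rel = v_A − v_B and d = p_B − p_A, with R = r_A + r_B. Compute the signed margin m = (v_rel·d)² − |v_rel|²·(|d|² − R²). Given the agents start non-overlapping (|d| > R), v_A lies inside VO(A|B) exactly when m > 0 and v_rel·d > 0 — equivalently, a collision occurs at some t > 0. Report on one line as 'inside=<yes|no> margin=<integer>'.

d = (9, -9),  |d|² = 162;  R = 6+4 = 10,  c = 162−10² = 62
v_rel = (-9, 8),  |v_rel|² = 145;  v_rel·d = (-9)·(9) + (8)·(-9) = -153
145·t² + 306·t + 62 = 0  ⇒  m = (-153)² − 145·62 = 14419
m = 14419 > 0,  v_rel·d = -153 < 0  ⇒  outside

inside=no margin=14419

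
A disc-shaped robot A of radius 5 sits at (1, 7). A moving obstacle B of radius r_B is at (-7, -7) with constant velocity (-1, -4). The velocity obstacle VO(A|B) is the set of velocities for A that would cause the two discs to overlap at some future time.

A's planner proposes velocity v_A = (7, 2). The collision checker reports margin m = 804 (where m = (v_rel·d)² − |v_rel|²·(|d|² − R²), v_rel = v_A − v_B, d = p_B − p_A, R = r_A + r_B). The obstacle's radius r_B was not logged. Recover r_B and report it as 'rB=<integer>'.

m = 804
d = (-8, -14);  v_rel = (8, 6),  |v_rel|² = 100
v_rel×d = (8)·(-14) − (6)·(-8) = -64
since m = R²·100 − (-64)²:  R² = (4096 + 804) / 100 = 49
R = √49 = 7  ⇒  r_B = 7 − 5 = 2

rB=2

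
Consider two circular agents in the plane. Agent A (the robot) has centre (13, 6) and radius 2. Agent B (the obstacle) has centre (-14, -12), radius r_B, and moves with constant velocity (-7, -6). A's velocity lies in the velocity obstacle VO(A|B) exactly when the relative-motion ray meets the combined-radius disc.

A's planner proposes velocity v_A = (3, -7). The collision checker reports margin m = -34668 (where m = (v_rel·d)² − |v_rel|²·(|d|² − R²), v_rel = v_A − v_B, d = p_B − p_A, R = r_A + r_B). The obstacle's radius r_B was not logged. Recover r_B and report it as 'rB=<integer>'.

m = -34668
d = (-27, -18);  v_rel = (10, -1),  |v_rel|² = 101
v_rel×d = (10)·(-18) − (-1)·(-27) = -207
since m = R²·101 − (-207)²:  R² = (42849 + -34668) / 101 = 81
R = √81 = 9  ⇒  r_B = 9 − 2 = 7

rB=7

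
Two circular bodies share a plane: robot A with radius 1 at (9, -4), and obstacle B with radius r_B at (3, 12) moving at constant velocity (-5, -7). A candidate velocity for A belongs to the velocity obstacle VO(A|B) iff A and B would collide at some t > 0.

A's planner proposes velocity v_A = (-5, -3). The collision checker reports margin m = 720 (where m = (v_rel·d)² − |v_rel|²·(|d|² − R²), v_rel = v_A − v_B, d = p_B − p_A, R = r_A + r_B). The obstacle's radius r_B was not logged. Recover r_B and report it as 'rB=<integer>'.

m = 720
d = (-6, 16);  v_rel = (0, 4),  |v_rel|² = 16
v_rel×d = (0)·(16) − (4)·(-6) = 24
since m = R²·16 − 24²:  R² = (576 + 720) / 16 = 81
R = √81 = 9  ⇒  r_B = 9 − 1 = 8

rB=8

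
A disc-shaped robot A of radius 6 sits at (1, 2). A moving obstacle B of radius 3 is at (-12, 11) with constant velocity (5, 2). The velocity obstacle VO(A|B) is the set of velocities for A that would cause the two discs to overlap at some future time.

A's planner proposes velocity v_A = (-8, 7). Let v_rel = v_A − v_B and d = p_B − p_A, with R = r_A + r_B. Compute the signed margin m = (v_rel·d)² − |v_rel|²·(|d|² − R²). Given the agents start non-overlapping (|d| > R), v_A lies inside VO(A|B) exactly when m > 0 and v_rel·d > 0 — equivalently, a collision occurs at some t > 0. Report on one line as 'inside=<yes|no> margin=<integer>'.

d = (-13, 9),  |d|² = 250;  R = 6+3 = 9,  c = 250−9² = 169
v_rel = (-13, 5),  |v_rel|² = 194;  v_rel·d = (-13)·(-13) + (5)·(9) = 214
194·t² − 428·t + 169 = 0  ⇒  m = 214² − 194·169 = 13010
m = 13010 > 0,  v_rel·d = 214 > 0  ⇒  inside

inside=yes margin=13010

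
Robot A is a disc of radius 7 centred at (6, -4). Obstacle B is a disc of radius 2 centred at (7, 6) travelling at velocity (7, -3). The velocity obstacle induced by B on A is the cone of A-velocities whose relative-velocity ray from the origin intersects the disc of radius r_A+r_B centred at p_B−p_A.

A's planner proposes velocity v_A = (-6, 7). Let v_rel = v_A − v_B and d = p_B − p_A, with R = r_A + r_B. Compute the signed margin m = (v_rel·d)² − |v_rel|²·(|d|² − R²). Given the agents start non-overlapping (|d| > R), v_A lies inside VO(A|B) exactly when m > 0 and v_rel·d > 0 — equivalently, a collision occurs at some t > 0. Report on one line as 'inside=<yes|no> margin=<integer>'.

d = (1, 10),  |d|² = 101;  R = 7+2 = 9,  c = 101−9² = 20
v_rel = (-13, 10),  |v_rel|² = 269;  v_rel·d = (-13)·(1) + (10)·(10) = 87
269·t² − 174·t + 20 = 0  ⇒  m = 87² − 269·20 = 2189
m = 2189 > 0,  v_rel·d = 87 > 0  ⇒  inside

inside=yes margin=2189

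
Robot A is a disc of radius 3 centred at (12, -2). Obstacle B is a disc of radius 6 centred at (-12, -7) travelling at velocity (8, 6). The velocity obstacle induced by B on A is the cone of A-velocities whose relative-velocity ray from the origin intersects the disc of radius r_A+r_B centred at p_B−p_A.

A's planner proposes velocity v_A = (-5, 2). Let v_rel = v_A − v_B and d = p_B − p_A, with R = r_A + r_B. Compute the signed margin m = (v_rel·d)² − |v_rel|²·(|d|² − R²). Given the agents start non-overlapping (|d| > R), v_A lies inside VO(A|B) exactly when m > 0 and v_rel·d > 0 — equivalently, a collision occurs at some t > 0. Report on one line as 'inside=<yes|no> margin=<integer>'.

d = (-24, -5),  |d|² = 601;  R = 3+6 = 9,  c = 601−9² = 520
v_rel = (-13, -4),  |v_rel|² = 185;  v_rel·d = (-13)·(-24) + (-4)·(-5) = 332
185·t² − 664·t + 520 = 0  ⇒  m = 332² − 185·520 = 14024
m = 14024 > 0,  v_rel·d = 332 > 0  ⇒  inside

inside=yes margin=14024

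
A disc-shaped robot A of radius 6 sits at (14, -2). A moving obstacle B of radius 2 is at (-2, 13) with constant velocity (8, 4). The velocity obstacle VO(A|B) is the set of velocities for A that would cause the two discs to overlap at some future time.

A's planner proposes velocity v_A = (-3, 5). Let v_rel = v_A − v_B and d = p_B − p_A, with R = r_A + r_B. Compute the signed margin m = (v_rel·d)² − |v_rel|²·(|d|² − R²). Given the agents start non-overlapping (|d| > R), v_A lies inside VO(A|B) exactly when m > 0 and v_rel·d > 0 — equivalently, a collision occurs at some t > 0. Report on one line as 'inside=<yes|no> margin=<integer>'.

d = (-16, 15),  |d|² = 481;  R = 6+2 = 8,  c = 481−8² = 417
v_rel = (-11, 1),  |v_rel|² = 122;  v_rel·d = (-11)·(-16) + (1)·(15) = 191
122·t² − 382·t + 417 = 0  ⇒  m = 191² − 122·417 = -14393
m = -14393 < 0,  v_rel·d = 191 > 0  ⇒  outside

inside=no margin=-14393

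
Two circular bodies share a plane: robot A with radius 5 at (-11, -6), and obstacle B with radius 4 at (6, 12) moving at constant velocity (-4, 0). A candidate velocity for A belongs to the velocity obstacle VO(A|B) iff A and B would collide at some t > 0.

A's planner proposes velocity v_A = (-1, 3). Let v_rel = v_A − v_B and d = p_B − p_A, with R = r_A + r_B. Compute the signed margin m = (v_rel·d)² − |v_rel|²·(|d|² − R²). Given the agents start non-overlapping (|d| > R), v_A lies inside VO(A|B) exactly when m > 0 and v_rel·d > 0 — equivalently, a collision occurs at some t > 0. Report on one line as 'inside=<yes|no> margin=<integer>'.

d = (17, 18),  |d|² = 613;  R = 5+4 = 9,  c = 613−9² = 532
v_rel = (3, 3),  |v_rel|² = 18;  v_rel·d = (3)·(17) + (3)·(18) = 105
18·t² − 210·t + 532 = 0  ⇒  m = 105² − 18·532 = 1449
m = 1449 > 0,  v_rel·d = 105 > 0  ⇒  inside

inside=yes margin=1449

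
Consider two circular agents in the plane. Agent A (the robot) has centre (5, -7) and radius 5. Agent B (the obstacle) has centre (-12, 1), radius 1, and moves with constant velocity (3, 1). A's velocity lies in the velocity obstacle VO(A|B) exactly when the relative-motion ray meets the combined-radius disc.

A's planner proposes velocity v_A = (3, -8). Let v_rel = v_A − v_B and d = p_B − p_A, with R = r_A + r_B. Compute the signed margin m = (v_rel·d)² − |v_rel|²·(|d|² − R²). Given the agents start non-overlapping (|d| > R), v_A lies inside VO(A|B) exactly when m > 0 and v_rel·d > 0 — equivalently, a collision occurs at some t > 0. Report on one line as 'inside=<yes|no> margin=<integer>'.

d = (-17, 8),  |d|² = 353;  R = 5+1 = 6,  c = 353−6² = 317
v_rel = (0, -9),  |v_rel|² = 81;  v_rel·d = (0)·(-17) + (-9)·(8) = -72
81·t² + 144·t + 317 = 0  ⇒  m = (-72)² − 81·317 = -20493
m = -20493 < 0,  v_rel·d = -72 < 0  ⇒  outside

inside=no margin=-20493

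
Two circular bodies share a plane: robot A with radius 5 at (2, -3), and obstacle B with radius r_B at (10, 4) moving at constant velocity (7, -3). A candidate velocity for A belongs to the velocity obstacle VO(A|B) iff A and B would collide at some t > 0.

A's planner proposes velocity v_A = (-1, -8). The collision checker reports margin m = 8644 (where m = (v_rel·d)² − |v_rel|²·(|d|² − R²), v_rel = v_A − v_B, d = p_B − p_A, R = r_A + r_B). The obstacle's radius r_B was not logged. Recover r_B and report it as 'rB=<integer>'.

m = 8644
d = (8, 7);  v_rel = (-8, -5),  |v_rel|² = 89
v_rel×d = (-8)·(7) − (-5)·(8) = -16
since m = R²·89 − (-16)²:  R² = (256 + 8644) / 89 = 100
R = √100 = 10  ⇒  r_B = 10 − 5 = 5

rB=5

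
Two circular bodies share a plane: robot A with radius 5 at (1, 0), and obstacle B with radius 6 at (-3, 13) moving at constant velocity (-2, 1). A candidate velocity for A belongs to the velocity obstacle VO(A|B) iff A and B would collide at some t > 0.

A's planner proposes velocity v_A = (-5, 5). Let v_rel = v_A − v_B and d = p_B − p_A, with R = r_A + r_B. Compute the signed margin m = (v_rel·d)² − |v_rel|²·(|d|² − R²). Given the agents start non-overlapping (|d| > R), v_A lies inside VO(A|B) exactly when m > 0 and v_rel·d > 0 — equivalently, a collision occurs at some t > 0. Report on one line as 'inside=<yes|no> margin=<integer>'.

d = (-4, 13),  |d|² = 185;  R = 5+6 = 11,  c = 185−11² = 64
v_rel = (-3, 4),  |v_rel|² = 25;  v_rel·d = (-3)·(-4) + (4)·(13) = 64
25·t² − 128·t + 64 = 0  ⇒  m = 64² − 25·64 = 2496
m = 2496 > 0,  v_rel·d = 64 > 0  ⇒  inside

inside=yes margin=2496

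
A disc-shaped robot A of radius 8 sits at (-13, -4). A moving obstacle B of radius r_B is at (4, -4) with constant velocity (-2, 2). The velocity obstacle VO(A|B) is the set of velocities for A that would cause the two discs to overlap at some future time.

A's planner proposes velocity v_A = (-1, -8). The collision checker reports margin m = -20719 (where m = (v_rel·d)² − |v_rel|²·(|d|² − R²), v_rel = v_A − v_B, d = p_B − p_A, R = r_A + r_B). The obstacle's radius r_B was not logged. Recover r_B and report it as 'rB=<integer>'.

m = -20719
d = (17, 0);  v_rel = (1, -10),  |v_rel|² = 101
v_rel×d = (1)·(0) − (-10)·(17) = 170
since m = R²·101 − 170²:  R² = (28900 + -20719) / 101 = 81
R = √81 = 9  ⇒  r_B = 9 − 8 = 1

rB=1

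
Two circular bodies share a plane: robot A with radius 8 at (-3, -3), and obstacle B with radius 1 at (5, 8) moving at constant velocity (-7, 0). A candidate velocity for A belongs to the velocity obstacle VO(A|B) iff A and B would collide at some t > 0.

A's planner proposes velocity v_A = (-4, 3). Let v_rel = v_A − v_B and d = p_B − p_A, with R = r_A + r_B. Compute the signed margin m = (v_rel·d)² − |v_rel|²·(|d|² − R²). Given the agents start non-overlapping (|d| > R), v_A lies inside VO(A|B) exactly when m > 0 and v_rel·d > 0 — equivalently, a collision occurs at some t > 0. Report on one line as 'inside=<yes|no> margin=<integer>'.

d = (8, 11),  |d|² = 185;  R = 8+1 = 9,  c = 185−9² = 104
v_rel = (3, 3),  |v_rel|² = 18;  v_rel·d = (3)·(8) + (3)·(11) = 57
18·t² − 114·t + 104 = 0  ⇒  m = 57² − 18·104 = 1377
m = 1377 > 0,  v_rel·d = 57 > 0  ⇒  inside

inside=yes margin=1377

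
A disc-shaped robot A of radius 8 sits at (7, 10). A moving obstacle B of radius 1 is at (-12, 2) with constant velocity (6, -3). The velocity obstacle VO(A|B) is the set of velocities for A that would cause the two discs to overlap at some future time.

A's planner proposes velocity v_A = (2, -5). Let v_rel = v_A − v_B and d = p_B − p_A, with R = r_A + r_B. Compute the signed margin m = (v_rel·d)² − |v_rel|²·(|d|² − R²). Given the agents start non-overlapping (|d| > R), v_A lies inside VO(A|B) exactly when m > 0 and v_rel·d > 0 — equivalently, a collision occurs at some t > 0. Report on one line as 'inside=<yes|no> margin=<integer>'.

d = (-19, -8),  |d|² = 425;  R = 8+1 = 9,  c = 425−9² = 344
v_rel = (-4, -2),  |v_rel|² = 20;  v_rel·d = (-4)·(-19) + (-2)·(-8) = 92
20·t² − 184·t + 344 = 0  ⇒  m = 92² − 20·344 = 1584
m = 1584 > 0,  v_rel·d = 92 > 0  ⇒  inside

inside=yes margin=1584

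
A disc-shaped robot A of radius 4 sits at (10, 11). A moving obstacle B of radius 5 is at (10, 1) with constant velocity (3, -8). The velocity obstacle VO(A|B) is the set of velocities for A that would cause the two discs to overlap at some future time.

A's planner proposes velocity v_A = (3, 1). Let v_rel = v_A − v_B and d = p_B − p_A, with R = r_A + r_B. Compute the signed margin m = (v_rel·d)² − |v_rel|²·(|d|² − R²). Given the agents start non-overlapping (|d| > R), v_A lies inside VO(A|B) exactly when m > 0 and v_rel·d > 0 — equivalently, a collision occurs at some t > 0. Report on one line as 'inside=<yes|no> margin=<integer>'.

d = (0, -10),  |d|² = 100;  R = 4+5 = 9,  c = 100−9² = 19
v_rel = (0, 9),  |v_rel|² = 81;  v_rel·d = (0)·(0) + (9)·(-10) = -90
81·t² + 180·t + 19 = 0  ⇒  m = (-90)² − 81·19 = 6561
m = 6561 > 0,  v_rel·d = -90 < 0  ⇒  outside

inside=no margin=6561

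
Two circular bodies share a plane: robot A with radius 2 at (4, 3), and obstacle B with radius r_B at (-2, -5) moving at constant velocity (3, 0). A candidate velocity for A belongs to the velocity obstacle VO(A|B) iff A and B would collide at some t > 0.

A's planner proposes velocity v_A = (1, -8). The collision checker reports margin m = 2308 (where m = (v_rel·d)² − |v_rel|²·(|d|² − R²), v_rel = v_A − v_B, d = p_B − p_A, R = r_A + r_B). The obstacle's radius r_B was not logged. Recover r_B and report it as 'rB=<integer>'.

m = 2308
d = (-6, -8);  v_rel = (-2, -8),  |v_rel|² = 68
v_rel×d = (-2)·(-8) − (-8)·(-6) = -32
since m = R²·68 − (-32)²:  R² = (1024 + 2308) / 68 = 49
R = √49 = 7  ⇒  r_B = 7 − 2 = 5

rB=5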